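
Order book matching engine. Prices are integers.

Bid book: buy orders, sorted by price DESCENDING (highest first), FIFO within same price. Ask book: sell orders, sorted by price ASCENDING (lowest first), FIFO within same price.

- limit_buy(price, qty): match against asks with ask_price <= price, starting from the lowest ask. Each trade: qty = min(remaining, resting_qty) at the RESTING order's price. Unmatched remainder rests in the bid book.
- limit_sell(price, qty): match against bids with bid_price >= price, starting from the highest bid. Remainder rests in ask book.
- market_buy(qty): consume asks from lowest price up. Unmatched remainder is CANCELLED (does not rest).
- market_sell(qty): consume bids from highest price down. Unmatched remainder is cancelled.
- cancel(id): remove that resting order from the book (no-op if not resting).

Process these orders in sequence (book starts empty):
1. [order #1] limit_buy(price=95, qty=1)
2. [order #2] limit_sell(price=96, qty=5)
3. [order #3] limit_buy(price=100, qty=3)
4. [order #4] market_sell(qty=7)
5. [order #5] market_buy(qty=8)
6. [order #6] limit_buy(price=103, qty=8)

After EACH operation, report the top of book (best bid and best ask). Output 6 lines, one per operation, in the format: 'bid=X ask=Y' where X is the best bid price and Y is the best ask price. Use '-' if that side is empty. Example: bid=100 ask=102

Answer: bid=95 ask=-
bid=95 ask=96
bid=95 ask=96
bid=- ask=96
bid=- ask=-
bid=103 ask=-

Derivation:
After op 1 [order #1] limit_buy(price=95, qty=1): fills=none; bids=[#1:1@95] asks=[-]
After op 2 [order #2] limit_sell(price=96, qty=5): fills=none; bids=[#1:1@95] asks=[#2:5@96]
After op 3 [order #3] limit_buy(price=100, qty=3): fills=#3x#2:3@96; bids=[#1:1@95] asks=[#2:2@96]
After op 4 [order #4] market_sell(qty=7): fills=#1x#4:1@95; bids=[-] asks=[#2:2@96]
After op 5 [order #5] market_buy(qty=8): fills=#5x#2:2@96; bids=[-] asks=[-]
After op 6 [order #6] limit_buy(price=103, qty=8): fills=none; bids=[#6:8@103] asks=[-]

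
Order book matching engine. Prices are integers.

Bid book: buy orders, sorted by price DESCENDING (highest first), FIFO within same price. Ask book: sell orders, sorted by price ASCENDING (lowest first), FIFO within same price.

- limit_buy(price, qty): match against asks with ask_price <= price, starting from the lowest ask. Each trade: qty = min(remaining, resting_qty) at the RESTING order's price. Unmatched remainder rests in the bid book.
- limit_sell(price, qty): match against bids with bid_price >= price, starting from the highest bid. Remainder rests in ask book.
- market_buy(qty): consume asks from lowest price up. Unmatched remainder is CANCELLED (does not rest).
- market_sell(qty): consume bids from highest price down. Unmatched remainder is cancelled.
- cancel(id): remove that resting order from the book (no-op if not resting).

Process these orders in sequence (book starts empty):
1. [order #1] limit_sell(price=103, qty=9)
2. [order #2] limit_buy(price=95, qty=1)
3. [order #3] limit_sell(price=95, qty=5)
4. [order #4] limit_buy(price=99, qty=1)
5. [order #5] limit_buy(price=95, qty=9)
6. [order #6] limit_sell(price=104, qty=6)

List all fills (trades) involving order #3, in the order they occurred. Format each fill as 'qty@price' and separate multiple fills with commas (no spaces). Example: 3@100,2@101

Answer: 1@95,1@95,3@95

Derivation:
After op 1 [order #1] limit_sell(price=103, qty=9): fills=none; bids=[-] asks=[#1:9@103]
After op 2 [order #2] limit_buy(price=95, qty=1): fills=none; bids=[#2:1@95] asks=[#1:9@103]
After op 3 [order #3] limit_sell(price=95, qty=5): fills=#2x#3:1@95; bids=[-] asks=[#3:4@95 #1:9@103]
After op 4 [order #4] limit_buy(price=99, qty=1): fills=#4x#3:1@95; bids=[-] asks=[#3:3@95 #1:9@103]
After op 5 [order #5] limit_buy(price=95, qty=9): fills=#5x#3:3@95; bids=[#5:6@95] asks=[#1:9@103]
After op 6 [order #6] limit_sell(price=104, qty=6): fills=none; bids=[#5:6@95] asks=[#1:9@103 #6:6@104]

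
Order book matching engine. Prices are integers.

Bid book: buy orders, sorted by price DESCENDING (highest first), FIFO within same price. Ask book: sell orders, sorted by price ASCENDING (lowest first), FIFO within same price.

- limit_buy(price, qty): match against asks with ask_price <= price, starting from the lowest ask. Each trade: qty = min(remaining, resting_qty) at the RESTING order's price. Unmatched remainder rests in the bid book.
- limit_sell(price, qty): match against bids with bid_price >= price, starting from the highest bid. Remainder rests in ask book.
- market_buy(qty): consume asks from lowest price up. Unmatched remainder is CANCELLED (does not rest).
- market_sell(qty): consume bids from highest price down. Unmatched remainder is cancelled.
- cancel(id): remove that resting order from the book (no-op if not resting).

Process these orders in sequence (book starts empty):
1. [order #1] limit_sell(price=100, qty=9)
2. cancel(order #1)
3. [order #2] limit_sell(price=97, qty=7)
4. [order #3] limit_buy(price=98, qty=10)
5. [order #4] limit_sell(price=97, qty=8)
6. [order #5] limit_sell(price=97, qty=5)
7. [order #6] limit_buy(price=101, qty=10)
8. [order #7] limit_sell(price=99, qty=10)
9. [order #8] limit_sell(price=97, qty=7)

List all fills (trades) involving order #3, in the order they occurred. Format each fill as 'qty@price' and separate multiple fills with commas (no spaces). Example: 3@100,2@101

Answer: 7@97,3@98

Derivation:
After op 1 [order #1] limit_sell(price=100, qty=9): fills=none; bids=[-] asks=[#1:9@100]
After op 2 cancel(order #1): fills=none; bids=[-] asks=[-]
After op 3 [order #2] limit_sell(price=97, qty=7): fills=none; bids=[-] asks=[#2:7@97]
After op 4 [order #3] limit_buy(price=98, qty=10): fills=#3x#2:7@97; bids=[#3:3@98] asks=[-]
After op 5 [order #4] limit_sell(price=97, qty=8): fills=#3x#4:3@98; bids=[-] asks=[#4:5@97]
After op 6 [order #5] limit_sell(price=97, qty=5): fills=none; bids=[-] asks=[#4:5@97 #5:5@97]
After op 7 [order #6] limit_buy(price=101, qty=10): fills=#6x#4:5@97 #6x#5:5@97; bids=[-] asks=[-]
After op 8 [order #7] limit_sell(price=99, qty=10): fills=none; bids=[-] asks=[#7:10@99]
After op 9 [order #8] limit_sell(price=97, qty=7): fills=none; bids=[-] asks=[#8:7@97 #7:10@99]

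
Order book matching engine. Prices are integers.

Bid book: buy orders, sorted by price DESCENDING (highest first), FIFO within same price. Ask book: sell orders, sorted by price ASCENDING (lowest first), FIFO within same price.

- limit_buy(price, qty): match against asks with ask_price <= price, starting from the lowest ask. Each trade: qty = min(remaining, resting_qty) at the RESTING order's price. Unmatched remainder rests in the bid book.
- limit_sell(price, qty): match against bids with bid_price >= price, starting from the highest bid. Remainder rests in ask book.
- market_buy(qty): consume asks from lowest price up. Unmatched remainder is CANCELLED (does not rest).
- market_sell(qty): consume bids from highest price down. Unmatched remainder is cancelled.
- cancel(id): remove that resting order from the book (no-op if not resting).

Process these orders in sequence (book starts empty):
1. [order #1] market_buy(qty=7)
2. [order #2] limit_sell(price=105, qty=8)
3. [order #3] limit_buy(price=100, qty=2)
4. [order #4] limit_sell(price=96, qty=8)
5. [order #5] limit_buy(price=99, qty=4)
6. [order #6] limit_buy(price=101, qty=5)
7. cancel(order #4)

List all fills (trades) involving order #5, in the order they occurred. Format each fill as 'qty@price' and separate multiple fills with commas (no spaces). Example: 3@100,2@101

After op 1 [order #1] market_buy(qty=7): fills=none; bids=[-] asks=[-]
After op 2 [order #2] limit_sell(price=105, qty=8): fills=none; bids=[-] asks=[#2:8@105]
After op 3 [order #3] limit_buy(price=100, qty=2): fills=none; bids=[#3:2@100] asks=[#2:8@105]
After op 4 [order #4] limit_sell(price=96, qty=8): fills=#3x#4:2@100; bids=[-] asks=[#4:6@96 #2:8@105]
After op 5 [order #5] limit_buy(price=99, qty=4): fills=#5x#4:4@96; bids=[-] asks=[#4:2@96 #2:8@105]
After op 6 [order #6] limit_buy(price=101, qty=5): fills=#6x#4:2@96; bids=[#6:3@101] asks=[#2:8@105]
After op 7 cancel(order #4): fills=none; bids=[#6:3@101] asks=[#2:8@105]

Answer: 4@96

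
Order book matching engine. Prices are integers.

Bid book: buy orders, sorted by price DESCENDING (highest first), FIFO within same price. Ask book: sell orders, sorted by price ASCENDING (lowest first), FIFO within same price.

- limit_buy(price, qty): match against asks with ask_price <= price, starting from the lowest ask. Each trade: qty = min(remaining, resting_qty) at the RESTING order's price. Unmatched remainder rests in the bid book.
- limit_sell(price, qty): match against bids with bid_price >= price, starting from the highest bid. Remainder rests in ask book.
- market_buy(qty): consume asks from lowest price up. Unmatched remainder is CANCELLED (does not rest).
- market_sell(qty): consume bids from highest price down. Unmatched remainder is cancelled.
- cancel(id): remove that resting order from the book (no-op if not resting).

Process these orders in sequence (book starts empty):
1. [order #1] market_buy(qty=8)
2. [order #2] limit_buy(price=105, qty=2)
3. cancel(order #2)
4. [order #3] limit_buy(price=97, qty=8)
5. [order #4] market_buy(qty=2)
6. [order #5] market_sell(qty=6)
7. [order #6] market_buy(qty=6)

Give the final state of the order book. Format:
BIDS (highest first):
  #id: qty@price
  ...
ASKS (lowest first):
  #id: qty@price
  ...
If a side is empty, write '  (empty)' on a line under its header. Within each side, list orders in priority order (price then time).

After op 1 [order #1] market_buy(qty=8): fills=none; bids=[-] asks=[-]
After op 2 [order #2] limit_buy(price=105, qty=2): fills=none; bids=[#2:2@105] asks=[-]
After op 3 cancel(order #2): fills=none; bids=[-] asks=[-]
After op 4 [order #3] limit_buy(price=97, qty=8): fills=none; bids=[#3:8@97] asks=[-]
After op 5 [order #4] market_buy(qty=2): fills=none; bids=[#3:8@97] asks=[-]
After op 6 [order #5] market_sell(qty=6): fills=#3x#5:6@97; bids=[#3:2@97] asks=[-]
After op 7 [order #6] market_buy(qty=6): fills=none; bids=[#3:2@97] asks=[-]

Answer: BIDS (highest first):
  #3: 2@97
ASKS (lowest first):
  (empty)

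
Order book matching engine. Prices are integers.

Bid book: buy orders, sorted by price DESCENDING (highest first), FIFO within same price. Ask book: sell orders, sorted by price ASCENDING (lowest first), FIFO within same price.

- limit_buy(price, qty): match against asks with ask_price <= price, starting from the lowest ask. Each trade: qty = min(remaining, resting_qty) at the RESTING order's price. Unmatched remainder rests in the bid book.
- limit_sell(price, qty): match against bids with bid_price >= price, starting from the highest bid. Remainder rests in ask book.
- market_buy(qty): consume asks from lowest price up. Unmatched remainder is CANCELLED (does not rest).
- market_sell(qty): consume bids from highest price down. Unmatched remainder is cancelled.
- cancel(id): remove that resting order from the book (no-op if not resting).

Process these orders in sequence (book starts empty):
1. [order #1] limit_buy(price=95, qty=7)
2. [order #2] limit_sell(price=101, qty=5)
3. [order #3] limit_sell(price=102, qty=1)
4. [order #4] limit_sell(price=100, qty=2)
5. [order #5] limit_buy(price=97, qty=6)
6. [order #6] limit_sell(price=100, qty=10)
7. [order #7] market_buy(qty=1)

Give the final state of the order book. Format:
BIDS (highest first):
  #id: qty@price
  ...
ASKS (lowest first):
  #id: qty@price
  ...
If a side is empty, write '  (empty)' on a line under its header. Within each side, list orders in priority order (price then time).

After op 1 [order #1] limit_buy(price=95, qty=7): fills=none; bids=[#1:7@95] asks=[-]
After op 2 [order #2] limit_sell(price=101, qty=5): fills=none; bids=[#1:7@95] asks=[#2:5@101]
After op 3 [order #3] limit_sell(price=102, qty=1): fills=none; bids=[#1:7@95] asks=[#2:5@101 #3:1@102]
After op 4 [order #4] limit_sell(price=100, qty=2): fills=none; bids=[#1:7@95] asks=[#4:2@100 #2:5@101 #3:1@102]
After op 5 [order #5] limit_buy(price=97, qty=6): fills=none; bids=[#5:6@97 #1:7@95] asks=[#4:2@100 #2:5@101 #3:1@102]
After op 6 [order #6] limit_sell(price=100, qty=10): fills=none; bids=[#5:6@97 #1:7@95] asks=[#4:2@100 #6:10@100 #2:5@101 #3:1@102]
After op 7 [order #7] market_buy(qty=1): fills=#7x#4:1@100; bids=[#5:6@97 #1:7@95] asks=[#4:1@100 #6:10@100 #2:5@101 #3:1@102]

Answer: BIDS (highest first):
  #5: 6@97
  #1: 7@95
ASKS (lowest first):
  #4: 1@100
  #6: 10@100
  #2: 5@101
  #3: 1@102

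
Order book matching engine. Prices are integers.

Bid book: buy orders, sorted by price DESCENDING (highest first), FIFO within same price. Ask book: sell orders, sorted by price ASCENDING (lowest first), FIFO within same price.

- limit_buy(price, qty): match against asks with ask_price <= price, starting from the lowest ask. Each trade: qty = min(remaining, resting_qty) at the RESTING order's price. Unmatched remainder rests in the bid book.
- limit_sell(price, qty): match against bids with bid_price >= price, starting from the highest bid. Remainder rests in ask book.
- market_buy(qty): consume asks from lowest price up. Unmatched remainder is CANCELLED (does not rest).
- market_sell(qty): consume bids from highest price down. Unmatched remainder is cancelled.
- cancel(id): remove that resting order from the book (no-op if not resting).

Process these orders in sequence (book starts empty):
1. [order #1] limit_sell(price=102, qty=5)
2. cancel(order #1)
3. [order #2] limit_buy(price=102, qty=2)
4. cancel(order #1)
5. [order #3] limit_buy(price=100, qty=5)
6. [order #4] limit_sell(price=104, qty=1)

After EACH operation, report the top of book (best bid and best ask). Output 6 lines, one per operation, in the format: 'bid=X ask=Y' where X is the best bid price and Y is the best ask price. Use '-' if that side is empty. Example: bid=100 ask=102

After op 1 [order #1] limit_sell(price=102, qty=5): fills=none; bids=[-] asks=[#1:5@102]
After op 2 cancel(order #1): fills=none; bids=[-] asks=[-]
After op 3 [order #2] limit_buy(price=102, qty=2): fills=none; bids=[#2:2@102] asks=[-]
After op 4 cancel(order #1): fills=none; bids=[#2:2@102] asks=[-]
After op 5 [order #3] limit_buy(price=100, qty=5): fills=none; bids=[#2:2@102 #3:5@100] asks=[-]
After op 6 [order #4] limit_sell(price=104, qty=1): fills=none; bids=[#2:2@102 #3:5@100] asks=[#4:1@104]

Answer: bid=- ask=102
bid=- ask=-
bid=102 ask=-
bid=102 ask=-
bid=102 ask=-
bid=102 ask=104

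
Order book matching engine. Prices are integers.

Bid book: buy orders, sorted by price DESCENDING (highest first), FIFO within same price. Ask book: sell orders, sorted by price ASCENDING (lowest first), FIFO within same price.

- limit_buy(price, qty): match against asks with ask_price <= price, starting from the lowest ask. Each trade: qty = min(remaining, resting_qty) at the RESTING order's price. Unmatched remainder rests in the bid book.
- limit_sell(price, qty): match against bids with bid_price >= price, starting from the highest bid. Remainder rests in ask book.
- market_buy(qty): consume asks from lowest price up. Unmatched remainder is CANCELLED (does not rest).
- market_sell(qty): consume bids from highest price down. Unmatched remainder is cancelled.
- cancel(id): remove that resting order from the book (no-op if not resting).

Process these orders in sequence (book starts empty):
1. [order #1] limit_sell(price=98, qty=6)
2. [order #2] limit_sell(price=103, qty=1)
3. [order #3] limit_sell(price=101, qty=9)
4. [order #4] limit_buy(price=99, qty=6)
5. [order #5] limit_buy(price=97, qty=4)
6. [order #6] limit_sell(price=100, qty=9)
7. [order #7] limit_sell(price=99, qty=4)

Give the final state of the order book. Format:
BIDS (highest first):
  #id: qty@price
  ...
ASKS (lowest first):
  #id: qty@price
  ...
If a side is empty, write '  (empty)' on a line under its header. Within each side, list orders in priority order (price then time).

Answer: BIDS (highest first):
  #5: 4@97
ASKS (lowest first):
  #7: 4@99
  #6: 9@100
  #3: 9@101
  #2: 1@103

Derivation:
After op 1 [order #1] limit_sell(price=98, qty=6): fills=none; bids=[-] asks=[#1:6@98]
After op 2 [order #2] limit_sell(price=103, qty=1): fills=none; bids=[-] asks=[#1:6@98 #2:1@103]
After op 3 [order #3] limit_sell(price=101, qty=9): fills=none; bids=[-] asks=[#1:6@98 #3:9@101 #2:1@103]
After op 4 [order #4] limit_buy(price=99, qty=6): fills=#4x#1:6@98; bids=[-] asks=[#3:9@101 #2:1@103]
After op 5 [order #5] limit_buy(price=97, qty=4): fills=none; bids=[#5:4@97] asks=[#3:9@101 #2:1@103]
After op 6 [order #6] limit_sell(price=100, qty=9): fills=none; bids=[#5:4@97] asks=[#6:9@100 #3:9@101 #2:1@103]
After op 7 [order #7] limit_sell(price=99, qty=4): fills=none; bids=[#5:4@97] asks=[#7:4@99 #6:9@100 #3:9@101 #2:1@103]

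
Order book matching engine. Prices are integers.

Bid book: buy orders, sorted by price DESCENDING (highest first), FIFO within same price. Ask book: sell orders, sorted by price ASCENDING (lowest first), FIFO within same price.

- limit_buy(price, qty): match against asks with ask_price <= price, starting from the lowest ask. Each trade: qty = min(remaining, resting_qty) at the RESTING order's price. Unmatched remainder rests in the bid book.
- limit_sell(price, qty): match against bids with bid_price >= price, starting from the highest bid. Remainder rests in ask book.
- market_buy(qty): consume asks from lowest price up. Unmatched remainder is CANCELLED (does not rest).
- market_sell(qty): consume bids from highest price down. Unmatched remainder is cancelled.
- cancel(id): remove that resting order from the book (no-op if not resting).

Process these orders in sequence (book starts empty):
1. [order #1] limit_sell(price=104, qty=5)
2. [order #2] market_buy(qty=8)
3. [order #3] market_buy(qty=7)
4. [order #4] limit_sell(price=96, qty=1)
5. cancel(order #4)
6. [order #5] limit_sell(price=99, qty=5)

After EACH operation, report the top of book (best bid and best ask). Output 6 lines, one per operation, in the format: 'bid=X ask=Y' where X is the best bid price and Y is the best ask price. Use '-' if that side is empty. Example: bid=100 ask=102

After op 1 [order #1] limit_sell(price=104, qty=5): fills=none; bids=[-] asks=[#1:5@104]
After op 2 [order #2] market_buy(qty=8): fills=#2x#1:5@104; bids=[-] asks=[-]
After op 3 [order #3] market_buy(qty=7): fills=none; bids=[-] asks=[-]
After op 4 [order #4] limit_sell(price=96, qty=1): fills=none; bids=[-] asks=[#4:1@96]
After op 5 cancel(order #4): fills=none; bids=[-] asks=[-]
After op 6 [order #5] limit_sell(price=99, qty=5): fills=none; bids=[-] asks=[#5:5@99]

Answer: bid=- ask=104
bid=- ask=-
bid=- ask=-
bid=- ask=96
bid=- ask=-
bid=- ask=99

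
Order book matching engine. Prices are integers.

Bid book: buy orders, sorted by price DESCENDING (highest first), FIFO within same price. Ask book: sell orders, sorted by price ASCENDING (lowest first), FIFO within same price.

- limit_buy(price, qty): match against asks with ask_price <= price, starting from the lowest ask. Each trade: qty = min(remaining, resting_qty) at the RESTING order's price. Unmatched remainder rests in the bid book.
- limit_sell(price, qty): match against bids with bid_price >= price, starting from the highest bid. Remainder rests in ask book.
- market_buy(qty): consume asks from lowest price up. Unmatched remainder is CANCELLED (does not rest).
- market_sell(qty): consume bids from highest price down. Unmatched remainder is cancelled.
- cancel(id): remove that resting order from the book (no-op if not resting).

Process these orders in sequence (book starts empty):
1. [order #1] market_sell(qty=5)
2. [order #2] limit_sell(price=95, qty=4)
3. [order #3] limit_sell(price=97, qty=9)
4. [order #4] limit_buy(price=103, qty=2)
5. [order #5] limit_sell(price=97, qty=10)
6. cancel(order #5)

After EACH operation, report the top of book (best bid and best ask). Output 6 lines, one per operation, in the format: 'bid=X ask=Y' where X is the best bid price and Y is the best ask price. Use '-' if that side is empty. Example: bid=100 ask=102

After op 1 [order #1] market_sell(qty=5): fills=none; bids=[-] asks=[-]
After op 2 [order #2] limit_sell(price=95, qty=4): fills=none; bids=[-] asks=[#2:4@95]
After op 3 [order #3] limit_sell(price=97, qty=9): fills=none; bids=[-] asks=[#2:4@95 #3:9@97]
After op 4 [order #4] limit_buy(price=103, qty=2): fills=#4x#2:2@95; bids=[-] asks=[#2:2@95 #3:9@97]
After op 5 [order #5] limit_sell(price=97, qty=10): fills=none; bids=[-] asks=[#2:2@95 #3:9@97 #5:10@97]
After op 6 cancel(order #5): fills=none; bids=[-] asks=[#2:2@95 #3:9@97]

Answer: bid=- ask=-
bid=- ask=95
bid=- ask=95
bid=- ask=95
bid=- ask=95
bid=- ask=95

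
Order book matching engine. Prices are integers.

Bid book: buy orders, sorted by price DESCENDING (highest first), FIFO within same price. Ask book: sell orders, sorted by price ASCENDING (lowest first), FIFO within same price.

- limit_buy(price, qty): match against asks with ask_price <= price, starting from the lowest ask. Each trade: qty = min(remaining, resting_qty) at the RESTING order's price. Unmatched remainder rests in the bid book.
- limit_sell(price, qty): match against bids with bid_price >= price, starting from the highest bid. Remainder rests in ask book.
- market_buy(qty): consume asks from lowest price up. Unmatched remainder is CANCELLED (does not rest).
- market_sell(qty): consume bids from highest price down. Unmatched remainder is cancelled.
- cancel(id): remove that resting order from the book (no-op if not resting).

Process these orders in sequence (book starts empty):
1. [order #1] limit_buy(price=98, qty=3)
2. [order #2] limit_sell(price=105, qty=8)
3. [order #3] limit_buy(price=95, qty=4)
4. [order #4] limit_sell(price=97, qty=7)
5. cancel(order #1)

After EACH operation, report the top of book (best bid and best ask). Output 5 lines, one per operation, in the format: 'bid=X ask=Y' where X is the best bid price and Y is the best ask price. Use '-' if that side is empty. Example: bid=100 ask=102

After op 1 [order #1] limit_buy(price=98, qty=3): fills=none; bids=[#1:3@98] asks=[-]
After op 2 [order #2] limit_sell(price=105, qty=8): fills=none; bids=[#1:3@98] asks=[#2:8@105]
After op 3 [order #3] limit_buy(price=95, qty=4): fills=none; bids=[#1:3@98 #3:4@95] asks=[#2:8@105]
After op 4 [order #4] limit_sell(price=97, qty=7): fills=#1x#4:3@98; bids=[#3:4@95] asks=[#4:4@97 #2:8@105]
After op 5 cancel(order #1): fills=none; bids=[#3:4@95] asks=[#4:4@97 #2:8@105]

Answer: bid=98 ask=-
bid=98 ask=105
bid=98 ask=105
bid=95 ask=97
bid=95 ask=97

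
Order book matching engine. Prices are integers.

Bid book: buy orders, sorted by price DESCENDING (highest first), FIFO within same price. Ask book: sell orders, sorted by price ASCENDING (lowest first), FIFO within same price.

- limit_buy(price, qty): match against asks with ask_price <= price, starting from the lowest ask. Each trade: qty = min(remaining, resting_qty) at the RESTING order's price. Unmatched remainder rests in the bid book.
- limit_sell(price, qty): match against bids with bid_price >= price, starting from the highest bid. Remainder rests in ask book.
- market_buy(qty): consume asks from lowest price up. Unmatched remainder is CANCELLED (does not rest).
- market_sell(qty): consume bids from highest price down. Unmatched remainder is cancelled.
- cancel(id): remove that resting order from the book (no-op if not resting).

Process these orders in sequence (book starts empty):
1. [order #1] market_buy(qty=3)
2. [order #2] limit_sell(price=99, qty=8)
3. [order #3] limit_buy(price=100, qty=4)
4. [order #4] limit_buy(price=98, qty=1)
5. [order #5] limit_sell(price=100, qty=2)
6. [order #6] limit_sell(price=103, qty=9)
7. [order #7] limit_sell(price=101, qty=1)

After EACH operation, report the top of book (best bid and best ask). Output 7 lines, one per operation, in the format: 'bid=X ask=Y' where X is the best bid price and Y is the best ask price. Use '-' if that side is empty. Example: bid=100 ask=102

Answer: bid=- ask=-
bid=- ask=99
bid=- ask=99
bid=98 ask=99
bid=98 ask=99
bid=98 ask=99
bid=98 ask=99

Derivation:
After op 1 [order #1] market_buy(qty=3): fills=none; bids=[-] asks=[-]
After op 2 [order #2] limit_sell(price=99, qty=8): fills=none; bids=[-] asks=[#2:8@99]
After op 3 [order #3] limit_buy(price=100, qty=4): fills=#3x#2:4@99; bids=[-] asks=[#2:4@99]
After op 4 [order #4] limit_buy(price=98, qty=1): fills=none; bids=[#4:1@98] asks=[#2:4@99]
After op 5 [order #5] limit_sell(price=100, qty=2): fills=none; bids=[#4:1@98] asks=[#2:4@99 #5:2@100]
After op 6 [order #6] limit_sell(price=103, qty=9): fills=none; bids=[#4:1@98] asks=[#2:4@99 #5:2@100 #6:9@103]
After op 7 [order #7] limit_sell(price=101, qty=1): fills=none; bids=[#4:1@98] asks=[#2:4@99 #5:2@100 #7:1@101 #6:9@103]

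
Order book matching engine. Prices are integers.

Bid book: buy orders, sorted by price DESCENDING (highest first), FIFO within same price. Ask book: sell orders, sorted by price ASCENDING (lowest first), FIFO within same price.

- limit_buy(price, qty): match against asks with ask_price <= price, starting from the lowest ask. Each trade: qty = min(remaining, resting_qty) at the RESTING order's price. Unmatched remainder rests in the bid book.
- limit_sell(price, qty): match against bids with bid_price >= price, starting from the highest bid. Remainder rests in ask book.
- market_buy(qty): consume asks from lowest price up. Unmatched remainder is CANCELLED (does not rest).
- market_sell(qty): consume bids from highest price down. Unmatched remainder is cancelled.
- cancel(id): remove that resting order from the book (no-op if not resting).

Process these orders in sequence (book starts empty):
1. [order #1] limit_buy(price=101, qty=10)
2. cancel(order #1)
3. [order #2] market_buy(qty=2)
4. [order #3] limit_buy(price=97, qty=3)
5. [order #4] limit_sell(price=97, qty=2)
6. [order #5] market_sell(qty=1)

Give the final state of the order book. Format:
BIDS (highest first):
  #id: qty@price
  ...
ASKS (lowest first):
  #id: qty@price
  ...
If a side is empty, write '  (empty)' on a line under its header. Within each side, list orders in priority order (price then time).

Answer: BIDS (highest first):
  (empty)
ASKS (lowest first):
  (empty)

Derivation:
After op 1 [order #1] limit_buy(price=101, qty=10): fills=none; bids=[#1:10@101] asks=[-]
After op 2 cancel(order #1): fills=none; bids=[-] asks=[-]
After op 3 [order #2] market_buy(qty=2): fills=none; bids=[-] asks=[-]
After op 4 [order #3] limit_buy(price=97, qty=3): fills=none; bids=[#3:3@97] asks=[-]
After op 5 [order #4] limit_sell(price=97, qty=2): fills=#3x#4:2@97; bids=[#3:1@97] asks=[-]
After op 6 [order #5] market_sell(qty=1): fills=#3x#5:1@97; bids=[-] asks=[-]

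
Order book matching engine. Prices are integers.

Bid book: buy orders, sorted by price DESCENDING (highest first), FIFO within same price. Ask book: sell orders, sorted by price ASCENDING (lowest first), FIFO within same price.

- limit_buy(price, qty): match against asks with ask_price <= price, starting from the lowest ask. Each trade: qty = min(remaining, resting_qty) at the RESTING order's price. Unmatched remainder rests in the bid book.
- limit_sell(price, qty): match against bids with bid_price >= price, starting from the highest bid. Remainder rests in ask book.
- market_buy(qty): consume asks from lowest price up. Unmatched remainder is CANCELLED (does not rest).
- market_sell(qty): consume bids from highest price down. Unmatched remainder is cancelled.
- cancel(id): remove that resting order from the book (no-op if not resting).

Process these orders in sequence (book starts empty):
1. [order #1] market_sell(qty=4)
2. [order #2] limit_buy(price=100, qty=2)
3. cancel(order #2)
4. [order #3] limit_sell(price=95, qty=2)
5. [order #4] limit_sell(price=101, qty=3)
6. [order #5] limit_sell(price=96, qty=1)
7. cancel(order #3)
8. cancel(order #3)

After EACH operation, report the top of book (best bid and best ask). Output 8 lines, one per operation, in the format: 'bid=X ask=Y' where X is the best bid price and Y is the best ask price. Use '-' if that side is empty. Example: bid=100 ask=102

Answer: bid=- ask=-
bid=100 ask=-
bid=- ask=-
bid=- ask=95
bid=- ask=95
bid=- ask=95
bid=- ask=96
bid=- ask=96

Derivation:
After op 1 [order #1] market_sell(qty=4): fills=none; bids=[-] asks=[-]
After op 2 [order #2] limit_buy(price=100, qty=2): fills=none; bids=[#2:2@100] asks=[-]
After op 3 cancel(order #2): fills=none; bids=[-] asks=[-]
After op 4 [order #3] limit_sell(price=95, qty=2): fills=none; bids=[-] asks=[#3:2@95]
After op 5 [order #4] limit_sell(price=101, qty=3): fills=none; bids=[-] asks=[#3:2@95 #4:3@101]
After op 6 [order #5] limit_sell(price=96, qty=1): fills=none; bids=[-] asks=[#3:2@95 #5:1@96 #4:3@101]
After op 7 cancel(order #3): fills=none; bids=[-] asks=[#5:1@96 #4:3@101]
After op 8 cancel(order #3): fills=none; bids=[-] asks=[#5:1@96 #4:3@101]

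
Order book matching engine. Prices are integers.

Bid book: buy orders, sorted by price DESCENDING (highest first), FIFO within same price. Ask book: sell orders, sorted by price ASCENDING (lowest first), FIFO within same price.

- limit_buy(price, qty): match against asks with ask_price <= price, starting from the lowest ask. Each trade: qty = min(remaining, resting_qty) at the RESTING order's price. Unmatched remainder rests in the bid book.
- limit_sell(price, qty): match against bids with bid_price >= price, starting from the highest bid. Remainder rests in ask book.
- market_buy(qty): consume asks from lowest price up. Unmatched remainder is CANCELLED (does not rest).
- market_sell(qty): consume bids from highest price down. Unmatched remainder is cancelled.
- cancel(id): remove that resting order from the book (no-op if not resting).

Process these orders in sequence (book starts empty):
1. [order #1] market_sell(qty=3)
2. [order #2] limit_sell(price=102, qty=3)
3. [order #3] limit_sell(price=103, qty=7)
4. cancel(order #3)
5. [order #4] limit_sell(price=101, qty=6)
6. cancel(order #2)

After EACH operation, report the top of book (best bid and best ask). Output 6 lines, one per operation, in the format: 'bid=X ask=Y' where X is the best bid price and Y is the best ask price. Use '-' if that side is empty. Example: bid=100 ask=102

After op 1 [order #1] market_sell(qty=3): fills=none; bids=[-] asks=[-]
After op 2 [order #2] limit_sell(price=102, qty=3): fills=none; bids=[-] asks=[#2:3@102]
After op 3 [order #3] limit_sell(price=103, qty=7): fills=none; bids=[-] asks=[#2:3@102 #3:7@103]
After op 4 cancel(order #3): fills=none; bids=[-] asks=[#2:3@102]
After op 5 [order #4] limit_sell(price=101, qty=6): fills=none; bids=[-] asks=[#4:6@101 #2:3@102]
After op 6 cancel(order #2): fills=none; bids=[-] asks=[#4:6@101]

Answer: bid=- ask=-
bid=- ask=102
bid=- ask=102
bid=- ask=102
bid=- ask=101
bid=- ask=101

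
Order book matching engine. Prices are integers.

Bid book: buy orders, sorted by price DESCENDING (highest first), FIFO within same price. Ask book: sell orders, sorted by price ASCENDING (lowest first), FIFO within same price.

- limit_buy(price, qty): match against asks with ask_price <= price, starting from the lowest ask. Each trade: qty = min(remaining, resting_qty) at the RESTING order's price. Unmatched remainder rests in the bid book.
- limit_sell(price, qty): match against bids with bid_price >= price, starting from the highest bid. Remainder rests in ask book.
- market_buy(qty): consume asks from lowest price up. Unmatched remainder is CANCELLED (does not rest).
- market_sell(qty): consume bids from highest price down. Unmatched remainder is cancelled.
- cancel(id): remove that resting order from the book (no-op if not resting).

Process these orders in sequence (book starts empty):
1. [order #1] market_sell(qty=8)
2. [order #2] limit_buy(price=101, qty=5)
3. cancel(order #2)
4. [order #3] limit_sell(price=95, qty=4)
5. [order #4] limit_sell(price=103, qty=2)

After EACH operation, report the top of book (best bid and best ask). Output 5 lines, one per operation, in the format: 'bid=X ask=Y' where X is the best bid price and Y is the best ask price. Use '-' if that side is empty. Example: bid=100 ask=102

Answer: bid=- ask=-
bid=101 ask=-
bid=- ask=-
bid=- ask=95
bid=- ask=95

Derivation:
After op 1 [order #1] market_sell(qty=8): fills=none; bids=[-] asks=[-]
After op 2 [order #2] limit_buy(price=101, qty=5): fills=none; bids=[#2:5@101] asks=[-]
After op 3 cancel(order #2): fills=none; bids=[-] asks=[-]
After op 4 [order #3] limit_sell(price=95, qty=4): fills=none; bids=[-] asks=[#3:4@95]
After op 5 [order #4] limit_sell(price=103, qty=2): fills=none; bids=[-] asks=[#3:4@95 #4:2@103]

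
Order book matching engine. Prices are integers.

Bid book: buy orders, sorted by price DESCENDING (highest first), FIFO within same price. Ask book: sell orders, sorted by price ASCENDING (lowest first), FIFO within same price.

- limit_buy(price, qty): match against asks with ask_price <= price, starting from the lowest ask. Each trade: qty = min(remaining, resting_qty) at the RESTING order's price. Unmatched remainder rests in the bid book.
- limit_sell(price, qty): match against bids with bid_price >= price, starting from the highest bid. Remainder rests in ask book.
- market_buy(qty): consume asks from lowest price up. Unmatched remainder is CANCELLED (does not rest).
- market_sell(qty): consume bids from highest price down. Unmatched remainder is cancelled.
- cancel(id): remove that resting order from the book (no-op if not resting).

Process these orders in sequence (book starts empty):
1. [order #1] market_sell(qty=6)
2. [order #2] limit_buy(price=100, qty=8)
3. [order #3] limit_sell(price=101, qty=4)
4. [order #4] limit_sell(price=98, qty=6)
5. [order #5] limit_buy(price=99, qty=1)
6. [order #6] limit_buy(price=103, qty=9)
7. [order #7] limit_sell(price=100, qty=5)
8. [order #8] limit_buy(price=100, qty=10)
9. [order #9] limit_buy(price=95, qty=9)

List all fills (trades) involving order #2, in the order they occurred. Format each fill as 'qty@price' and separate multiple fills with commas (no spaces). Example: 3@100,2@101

Answer: 6@100

Derivation:
After op 1 [order #1] market_sell(qty=6): fills=none; bids=[-] asks=[-]
After op 2 [order #2] limit_buy(price=100, qty=8): fills=none; bids=[#2:8@100] asks=[-]
After op 3 [order #3] limit_sell(price=101, qty=4): fills=none; bids=[#2:8@100] asks=[#3:4@101]
After op 4 [order #4] limit_sell(price=98, qty=6): fills=#2x#4:6@100; bids=[#2:2@100] asks=[#3:4@101]
After op 5 [order #5] limit_buy(price=99, qty=1): fills=none; bids=[#2:2@100 #5:1@99] asks=[#3:4@101]
After op 6 [order #6] limit_buy(price=103, qty=9): fills=#6x#3:4@101; bids=[#6:5@103 #2:2@100 #5:1@99] asks=[-]
After op 7 [order #7] limit_sell(price=100, qty=5): fills=#6x#7:5@103; bids=[#2:2@100 #5:1@99] asks=[-]
After op 8 [order #8] limit_buy(price=100, qty=10): fills=none; bids=[#2:2@100 #8:10@100 #5:1@99] asks=[-]
After op 9 [order #9] limit_buy(price=95, qty=9): fills=none; bids=[#2:2@100 #8:10@100 #5:1@99 #9:9@95] asks=[-]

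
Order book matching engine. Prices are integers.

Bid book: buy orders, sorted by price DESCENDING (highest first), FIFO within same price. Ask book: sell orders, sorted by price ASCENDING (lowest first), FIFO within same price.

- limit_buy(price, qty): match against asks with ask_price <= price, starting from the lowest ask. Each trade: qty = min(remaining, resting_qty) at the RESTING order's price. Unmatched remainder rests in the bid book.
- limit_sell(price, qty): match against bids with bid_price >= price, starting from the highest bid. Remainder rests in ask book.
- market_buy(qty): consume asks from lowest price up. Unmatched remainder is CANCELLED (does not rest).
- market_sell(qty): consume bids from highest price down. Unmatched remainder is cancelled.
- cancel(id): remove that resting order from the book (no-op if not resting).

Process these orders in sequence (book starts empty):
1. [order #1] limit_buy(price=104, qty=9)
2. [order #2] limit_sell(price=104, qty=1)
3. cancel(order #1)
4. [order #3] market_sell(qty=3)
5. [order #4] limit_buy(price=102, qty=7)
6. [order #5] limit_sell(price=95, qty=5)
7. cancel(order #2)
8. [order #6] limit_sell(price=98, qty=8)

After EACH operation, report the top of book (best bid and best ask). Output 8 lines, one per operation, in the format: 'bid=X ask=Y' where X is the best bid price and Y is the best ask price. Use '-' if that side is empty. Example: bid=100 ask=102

After op 1 [order #1] limit_buy(price=104, qty=9): fills=none; bids=[#1:9@104] asks=[-]
After op 2 [order #2] limit_sell(price=104, qty=1): fills=#1x#2:1@104; bids=[#1:8@104] asks=[-]
After op 3 cancel(order #1): fills=none; bids=[-] asks=[-]
After op 4 [order #3] market_sell(qty=3): fills=none; bids=[-] asks=[-]
After op 5 [order #4] limit_buy(price=102, qty=7): fills=none; bids=[#4:7@102] asks=[-]
After op 6 [order #5] limit_sell(price=95, qty=5): fills=#4x#5:5@102; bids=[#4:2@102] asks=[-]
After op 7 cancel(order #2): fills=none; bids=[#4:2@102] asks=[-]
After op 8 [order #6] limit_sell(price=98, qty=8): fills=#4x#6:2@102; bids=[-] asks=[#6:6@98]

Answer: bid=104 ask=-
bid=104 ask=-
bid=- ask=-
bid=- ask=-
bid=102 ask=-
bid=102 ask=-
bid=102 ask=-
bid=- ask=98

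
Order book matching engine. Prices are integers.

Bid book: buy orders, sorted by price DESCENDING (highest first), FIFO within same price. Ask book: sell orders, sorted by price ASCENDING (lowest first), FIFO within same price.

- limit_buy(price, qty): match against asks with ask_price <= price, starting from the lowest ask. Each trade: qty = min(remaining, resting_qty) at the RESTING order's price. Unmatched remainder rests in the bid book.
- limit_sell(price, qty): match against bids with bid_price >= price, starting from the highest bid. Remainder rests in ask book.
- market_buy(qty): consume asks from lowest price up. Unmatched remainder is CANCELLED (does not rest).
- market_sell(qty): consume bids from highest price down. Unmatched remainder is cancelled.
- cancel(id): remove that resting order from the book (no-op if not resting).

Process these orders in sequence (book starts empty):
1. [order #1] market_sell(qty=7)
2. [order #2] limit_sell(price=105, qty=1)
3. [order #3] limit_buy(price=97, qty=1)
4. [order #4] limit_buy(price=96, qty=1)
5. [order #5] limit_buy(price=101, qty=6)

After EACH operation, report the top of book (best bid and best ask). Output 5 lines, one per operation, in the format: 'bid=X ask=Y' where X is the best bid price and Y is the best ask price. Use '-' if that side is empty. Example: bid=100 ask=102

After op 1 [order #1] market_sell(qty=7): fills=none; bids=[-] asks=[-]
After op 2 [order #2] limit_sell(price=105, qty=1): fills=none; bids=[-] asks=[#2:1@105]
After op 3 [order #3] limit_buy(price=97, qty=1): fills=none; bids=[#3:1@97] asks=[#2:1@105]
After op 4 [order #4] limit_buy(price=96, qty=1): fills=none; bids=[#3:1@97 #4:1@96] asks=[#2:1@105]
After op 5 [order #5] limit_buy(price=101, qty=6): fills=none; bids=[#5:6@101 #3:1@97 #4:1@96] asks=[#2:1@105]

Answer: bid=- ask=-
bid=- ask=105
bid=97 ask=105
bid=97 ask=105
bid=101 ask=105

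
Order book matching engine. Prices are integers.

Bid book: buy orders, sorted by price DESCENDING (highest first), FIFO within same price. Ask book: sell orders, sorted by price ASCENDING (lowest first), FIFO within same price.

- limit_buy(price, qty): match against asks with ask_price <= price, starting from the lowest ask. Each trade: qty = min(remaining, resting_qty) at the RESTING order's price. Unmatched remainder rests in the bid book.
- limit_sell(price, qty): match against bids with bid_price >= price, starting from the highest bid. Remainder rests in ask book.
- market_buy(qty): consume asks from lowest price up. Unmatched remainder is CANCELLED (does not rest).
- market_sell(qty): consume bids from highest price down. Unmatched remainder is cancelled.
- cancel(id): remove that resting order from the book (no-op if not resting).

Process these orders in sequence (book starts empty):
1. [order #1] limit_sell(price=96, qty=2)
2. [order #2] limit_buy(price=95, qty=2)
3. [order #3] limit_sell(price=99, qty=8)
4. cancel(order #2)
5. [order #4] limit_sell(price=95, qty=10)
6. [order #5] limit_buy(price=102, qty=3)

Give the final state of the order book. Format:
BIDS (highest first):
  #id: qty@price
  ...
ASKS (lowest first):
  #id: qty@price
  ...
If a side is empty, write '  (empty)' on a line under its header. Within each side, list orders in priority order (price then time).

After op 1 [order #1] limit_sell(price=96, qty=2): fills=none; bids=[-] asks=[#1:2@96]
After op 2 [order #2] limit_buy(price=95, qty=2): fills=none; bids=[#2:2@95] asks=[#1:2@96]
After op 3 [order #3] limit_sell(price=99, qty=8): fills=none; bids=[#2:2@95] asks=[#1:2@96 #3:8@99]
After op 4 cancel(order #2): fills=none; bids=[-] asks=[#1:2@96 #3:8@99]
After op 5 [order #4] limit_sell(price=95, qty=10): fills=none; bids=[-] asks=[#4:10@95 #1:2@96 #3:8@99]
After op 6 [order #5] limit_buy(price=102, qty=3): fills=#5x#4:3@95; bids=[-] asks=[#4:7@95 #1:2@96 #3:8@99]

Answer: BIDS (highest first):
  (empty)
ASKS (lowest first):
  #4: 7@95
  #1: 2@96
  #3: 8@99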